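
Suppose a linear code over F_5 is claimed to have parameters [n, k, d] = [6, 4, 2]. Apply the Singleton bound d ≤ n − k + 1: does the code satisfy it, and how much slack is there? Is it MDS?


Singleton RHS = n − k + 1 = 3, slack = 1, bound satisfied, not MDS.

Singleton bound: d ≤ n − k + 1.
Here n = 6, k = 4, so n − k + 1 = 3.
Given d = 2, check d ≤ 3: YES.
Slack = (n − k + 1) − d = 1.
The code is NOT MDS (slack = 1 > 0).
Description: the claimed parameters are [6, 4, 2]_5; such a code would be non-MDS.


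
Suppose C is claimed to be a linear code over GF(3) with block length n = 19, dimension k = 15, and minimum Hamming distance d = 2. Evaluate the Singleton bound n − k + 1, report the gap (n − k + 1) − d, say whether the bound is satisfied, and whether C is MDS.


Singleton RHS = n − k + 1 = 5, slack = 3, bound satisfied, not MDS.

Singleton bound: d ≤ n − k + 1.
Here n = 19, k = 15, so n − k + 1 = 5.
Given d = 2, check d ≤ 5: YES.
Slack = (n − k + 1) − d = 3.
The code is NOT MDS (slack = 3 > 0).
Description: the claimed parameters are [19, 15, 2]_3; such a code would be non-MDS.


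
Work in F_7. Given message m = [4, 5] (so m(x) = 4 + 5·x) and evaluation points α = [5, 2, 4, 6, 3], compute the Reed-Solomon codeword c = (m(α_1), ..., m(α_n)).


c = [1, 0, 3, 6, 5]

Message polynomial: m(x) = 4 + 5·x (mod 7).
For each evaluation point α_i, compute m(α_i) mod 7:
  α_1 = 5: Horner steps 5 → 1, so m(5) = 1.
  α_2 = 2: Horner steps 5 → 0, so m(2) = 0.
  α_3 = 4: Horner steps 5 → 3, so m(4) = 3.
  α_4 = 6: Horner steps 5 → 6, so m(6) = 6.
  α_5 = 3: Horner steps 5 → 5, so m(3) = 5.
Codeword c = [1, 0, 3, 6, 5] ∈ F_7^5.


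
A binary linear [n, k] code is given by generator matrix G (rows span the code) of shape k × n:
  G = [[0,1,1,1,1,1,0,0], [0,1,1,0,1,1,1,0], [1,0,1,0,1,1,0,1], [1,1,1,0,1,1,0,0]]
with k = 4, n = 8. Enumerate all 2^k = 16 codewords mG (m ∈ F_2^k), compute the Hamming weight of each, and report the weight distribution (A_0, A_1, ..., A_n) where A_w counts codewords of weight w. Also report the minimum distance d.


Weight distribution: A_0 = 1, A_2 = 4, A_4 = 3, A_5 = 6, A_7 = 2. Minimum distance d = 2.

Enumerate all 2^4 = 16 messages m ∈ F_2^4.
For each, compute codeword c = mG in F_2^8, then tally its weight.
  m = 0000 → c = 00000000, weight = 0.
  m = 1000 → c = 01111100, weight = 5.
  m = 0100 → c = 01101110, weight = 5.
  m = 1100 → c = 00010010, weight = 2.
  m = 0010 → c = 10101101, weight = 5.
  m = 1010 → c = 11010001, weight = 4.
  m = 0110 → c = 11000011, weight = 4.
  m = 1110 → c = 10111111, weight = 7.
  m = 0001 → c = 11101100, weight = 5.
  m = 1001 → c = 10010000, weight = 2.
  m = 0101 → c = 10000010, weight = 2.
  m = 1101 → c = 11111110, weight = 7.
  m = 0011 → c = 01000001, weight = 2.
  m = 1011 → c = 00111101, weight = 5.
  m = 0111 → c = 00101111, weight = 5.
  m = 1111 → c = 01010011, weight = 4.
Tally weights:
  weight 0: 1 codewords.
  weight 2: 4 codewords.
  weight 4: 3 codewords.
  weight 5: 6 codewords.
  weight 7: 2 codewords.
Minimum distance d = smallest w > 0 with A_w > 0 = 2.
Sanity: Σ A_w = 16 = 2^4 = 16 ✓.


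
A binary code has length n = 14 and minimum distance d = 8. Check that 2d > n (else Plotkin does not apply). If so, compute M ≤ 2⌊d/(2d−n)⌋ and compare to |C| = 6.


Plotkin bound M ≤ 8; given |C| = 6 ≤ bound (satisfied).

Check applicability: 2d = 16, n = 14.
2d − n = 2 > 0, so Plotkin applies.
Compute d/(2d−n) = 8/2 ≈ 4.0000.
⌊d/(2d−n)⌋ = 4.
Plotkin bound: M ≤ 2·4 = 8.
Given |C| = 6, check: satisfied.
This |C| is below the Plotkin bound.


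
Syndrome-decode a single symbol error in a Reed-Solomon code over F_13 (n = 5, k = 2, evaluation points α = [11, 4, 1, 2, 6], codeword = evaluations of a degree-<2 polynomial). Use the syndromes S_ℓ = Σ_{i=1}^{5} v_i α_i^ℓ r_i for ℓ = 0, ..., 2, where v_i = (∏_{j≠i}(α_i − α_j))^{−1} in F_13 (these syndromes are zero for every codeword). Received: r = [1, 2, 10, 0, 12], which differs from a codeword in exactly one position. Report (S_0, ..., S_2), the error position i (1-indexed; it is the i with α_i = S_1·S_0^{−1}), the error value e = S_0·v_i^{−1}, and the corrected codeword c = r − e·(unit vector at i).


S = (8, 6, 11), error at position 2, error magnitude e = 9, c = [1, 6, 10, 0, 12].

Step 1: column multipliers v_i = (∏_{j≠i}(α_i − α_j))^{−1} mod 13.
  i = 1 (α = 11): (11−4)(11−1)(11−2)(11−6) = 7·10·9·5 = 3150 ≡ 4, so v_1 = 4^{−1} = 10 (mod 13).
  i = 2 (α = 4): (4−11)(4−1)(4−2)(4−6) = (−7)·3·2·(−2) = 84 ≡ 6, so v_2 = 6^{−1} = 11 (mod 13).
  i = 3 (α = 1): (1−11)(1−4)(1−2)(1−6) = (−10)·(−3)·(−1)·(−5) = 150 ≡ 7, so v_3 = 7^{−1} = 2 (mod 13).
  i = 4 (α = 2): (2−11)(2−4)(2−1)(2−6) = (−9)·(−2)·1·(−4) = −72 ≡ 6, so v_4 = 6^{−1} = 11 (mod 13).
  i = 5 (α = 6): (6−11)(6−4)(6−1)(6−2) = (−5)·2·5·4 = −200 ≡ 8, so v_5 = 8^{−1} = 5 (mod 13).
  v = [10, 11, 2, 11, 5].
Step 2: syndromes of r = [1, 2, 10, 0, 12] (all sums mod 13).
  S_0 = Σ v_i r_i = 10·1 + 11·2 + 2·10 + 11·0 + 5·12 = 112 ≡ 8.
  S_1 = Σ v_i α_i r_i = 10·11·1 + 11·4·2 + 2·1·10 + 11·2·0 + 5·6·12 = 578 ≡ 6.
  α_i^2 mod 13 = [4, 3, 1, 4, 10].
  S_2 = Σ v_i α_i^2 r_i = 10·4·1 + 11·3·2 + 2·1·10 + 11·4·0 + 5·10·12 = 726 ≡ 11.
  S = (8, 6, 11) ≠ 0, so r is not a codeword (an error is present).
Step 3: locate the error. For a single error e at position i, S_ℓ = v_i·e·α_i^ℓ, so α_err = S_1/S_0.
  S_0^{−1} = 8^{−1} = 5 (mod 13), so α_err = 6·5 = 30 ≡ 4 = α_2. Error position i = 2.
  Consistency check: S_2/S_1 = 11·11 = 121 ≡ 4 = α_err ✓ (single-error assumption holds).
Step 4: error magnitude e = S_0/v_2 = S_0·∏_{j≠2}(α_2 − α_j) = 8·6 = 48 ≡ 9 (mod 13).
Step 5: correct position 2: c_2 = r_2 − e = 2 − 9 ≡ 6 (mod 13). Hence c = [1, 6, 10, 0, 12].
  Check: interpolating c through the α_i gives m(x) = 7 + 3·x (degree < 2) with m(α_i) = c_i for every i, so c is indeed a codeword.


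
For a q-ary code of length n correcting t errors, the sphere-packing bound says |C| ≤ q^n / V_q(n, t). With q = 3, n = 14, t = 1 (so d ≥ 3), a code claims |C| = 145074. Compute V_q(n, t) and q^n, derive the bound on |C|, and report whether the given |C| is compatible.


V_q(n, t) = 29, q^n = 4782969, Hamming bound = 164929, |C| = 145074 ≤ bound (satisfied).

Step 1: Compute V_q(n, t) = Σ_{j=0}^1 C(n, j) (q−1)^j.
  j = 0: C(14,0)·(2)^0 = 1·1 = 1.
  j = 1: C(14,1)·(2)^1 = 14·2 = 28.
  V_q(n, t) = 1 + 28 = 29.
Step 2: q^n = 3^14 = 4782969.
Step 3: Hamming bound ⌊q^n / V_q(n,t)⌋ = ⌊4782969/29⌋ = 164929.
Step 4: Compare |C| = 145074 to 164929: satisfied.
The claimed |C| lies below the Hamming bound.


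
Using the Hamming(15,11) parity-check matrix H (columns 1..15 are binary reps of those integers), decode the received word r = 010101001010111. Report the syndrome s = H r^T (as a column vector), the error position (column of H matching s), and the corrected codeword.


s = (1, 1, 1, 0)^T, error position = 14, corrected codeword c = 010101001010101

Compute s = H r^T mod 2 one row at a time:
  s_1 = 0 + 1 + 0 + 1 + 0 + 1 + 1 + 1 = 5 ≡ 1 (mod 2).
  s_2 = 1 + 0 + 1 + 0 + 0 + 1 + 1 + 1 = 5 ≡ 1 (mod 2).
  s_3 = 1 + 0 + 1 + 0 + 0 + 1 + 1 + 1 = 5 ≡ 1 (mod 2).
  s_4 = 0 + 0 + 0 + 0 + 1 + 1 + 1 + 1 = 4 ≡ 0 (mod 2).
s = (1, 1, 1, 0)^T — this equals column 14 of H (binary 1110), so error is at position 14.
Correct: flip bit 14 of r = 010101001010111 to get c = 010101001010101.


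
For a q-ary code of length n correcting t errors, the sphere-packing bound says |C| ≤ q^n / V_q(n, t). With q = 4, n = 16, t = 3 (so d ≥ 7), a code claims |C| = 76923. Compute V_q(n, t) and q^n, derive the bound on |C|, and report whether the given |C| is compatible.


V_q(n, t) = 16249, q^n = 4294967296, Hamming bound = 264321, |C| = 76923 ≤ bound (satisfied).

Step 1: Compute V_q(n, t) = Σ_{j=0}^3 C(n, j) (q−1)^j.
  j = 0: C(16,0)·(3)^0 = 1·1 = 1.
  j = 1: C(16,1)·(3)^1 = 16·3 = 48.
  j = 2: C(16,2)·(3)^2 = 120·9 = 1080.
  j = 3: C(16,3)·(3)^3 = 560·27 = 15120.
  V_q(n, t) = 1 + 48 + 1080 + 15120 = 16249.
Step 2: q^n = 4^16 = 4294967296.
Step 3: Hamming bound ⌊q^n / V_q(n,t)⌋ = ⌊4294967296/16249⌋ = 264321.
Step 4: Compare |C| = 76923 to 264321: satisfied.
The claimed |C| lies below the Hamming bound.


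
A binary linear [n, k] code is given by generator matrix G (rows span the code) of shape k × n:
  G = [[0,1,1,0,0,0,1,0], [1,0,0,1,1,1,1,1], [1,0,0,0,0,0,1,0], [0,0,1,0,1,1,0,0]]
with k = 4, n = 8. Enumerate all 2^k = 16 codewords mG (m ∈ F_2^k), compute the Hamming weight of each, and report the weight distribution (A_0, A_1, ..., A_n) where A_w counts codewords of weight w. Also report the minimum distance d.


Weight distribution: A_0 = 1, A_2 = 1, A_3 = 4, A_4 = 5, A_5 = 2, A_6 = 1, A_7 = 2. Minimum distance d = 2.

Enumerate all 2^4 = 16 messages m ∈ F_2^4.
For each, compute codeword c = mG in F_2^8, then tally its weight.
  m = 0000 → c = 00000000, weight = 0.
  m = 1000 → c = 01100010, weight = 3.
  m = 0100 → c = 10011111, weight = 6.
  m = 1100 → c = 11111101, weight = 7.
  m = 0010 → c = 10000010, weight = 2.
  m = 1010 → c = 11100000, weight = 3.
  m = 0110 → c = 00011101, weight = 4.
  m = 1110 → c = 01111111, weight = 7.
  m = 0001 → c = 00101100, weight = 3.
  m = 1001 → c = 01001110, weight = 4.
  m = 0101 → c = 10110011, weight = 5.
  m = 1101 → c = 11010001, weight = 4.
  m = 0011 → c = 10101110, weight = 5.
  m = 1011 → c = 11001100, weight = 4.
  m = 0111 → c = 00110001, weight = 3.
  m = 1111 → c = 01010011, weight = 4.
Tally weights:
  weight 0: 1 codewords.
  weight 2: 1 codewords.
  weight 3: 4 codewords.
  weight 4: 5 codewords.
  weight 5: 2 codewords.
  weight 6: 1 codewords.
  weight 7: 2 codewords.
Minimum distance d = smallest w > 0 with A_w > 0 = 2.
Sanity: Σ A_w = 16 = 2^4 = 16 ✓.


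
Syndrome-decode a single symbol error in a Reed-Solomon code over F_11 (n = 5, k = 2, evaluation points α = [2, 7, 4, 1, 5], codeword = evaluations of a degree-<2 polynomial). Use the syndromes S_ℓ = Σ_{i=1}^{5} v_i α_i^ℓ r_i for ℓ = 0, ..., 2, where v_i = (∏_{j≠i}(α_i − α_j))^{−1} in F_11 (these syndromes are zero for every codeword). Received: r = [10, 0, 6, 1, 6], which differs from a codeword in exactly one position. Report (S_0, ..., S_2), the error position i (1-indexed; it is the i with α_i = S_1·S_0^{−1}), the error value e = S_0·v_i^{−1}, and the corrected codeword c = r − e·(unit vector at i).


S = (10, 6, 8), error at position 5, error magnitude e = 2, c = [10, 0, 6, 1, 4].

Step 1: column multipliers v_i = (∏_{j≠i}(α_i − α_j))^{−1} mod 11.
  i = 1 (α = 2): (2−7)(2−4)(2−1)(2−5) = (−5)·(−2)·1·(−3) = −30 ≡ 3, so v_1 = 3^{−1} = 4 (mod 11).
  i = 2 (α = 7): (7−2)(7−4)(7−1)(7−5) = 5·3·6·2 = 180 ≡ 4, so v_2 = 4^{−1} = 3 (mod 11).
  i = 3 (α = 4): (4−2)(4−7)(4−1)(4−5) = 2·(−3)·3·(−1) = 18 ≡ 7, so v_3 = 7^{−1} = 8 (mod 11).
  i = 4 (α = 1): (1−2)(1−7)(1−4)(1−5) = (−1)·(−6)·(−3)·(−4) = 72 ≡ 6, so v_4 = 6^{−1} = 2 (mod 11).
  i = 5 (α = 5): (5−2)(5−7)(5−4)(5−1) = 3·(−2)·1·4 = −24 ≡ 9, so v_5 = 9^{−1} = 5 (mod 11).
  v = [4, 3, 8, 2, 5].
Step 2: syndromes of r = [10, 0, 6, 1, 6] (all sums mod 11).
  S_0 = Σ v_i r_i = 4·10 + 3·0 + 8·6 + 2·1 + 5·6 = 120 ≡ 10.
  S_1 = Σ v_i α_i r_i = 4·2·10 + 3·7·0 + 8·4·6 + 2·1·1 + 5·5·6 = 424 ≡ 6.
  α_i^2 mod 11 = [4, 5, 5, 1, 3].
  S_2 = Σ v_i α_i^2 r_i = 4·4·10 + 3·5·0 + 8·5·6 + 2·1·1 + 5·3·6 = 492 ≡ 8.
  S = (10, 6, 8) ≠ 0, so r is not a codeword (an error is present).
Step 3: locate the error. For a single error e at position i, S_ℓ = v_i·e·α_i^ℓ, so α_err = S_1/S_0.
  S_0^{−1} = 10^{−1} = 10 (mod 11), so α_err = 6·10 = 60 ≡ 5 = α_5. Error position i = 5.
  Consistency check: S_2/S_1 = 8·2 = 16 ≡ 5 = α_err ✓ (single-error assumption holds).
Step 4: error magnitude e = S_0/v_5 = S_0·∏_{j≠5}(α_5 − α_j) = 10·9 = 90 ≡ 2 (mod 11).
Step 5: correct position 5: c_5 = r_5 − e = 6 − 2 ≡ 4 (mod 11). Hence c = [10, 0, 6, 1, 4].
  Check: interpolating c through the α_i gives m(x) = 3 + 9·x (degree < 2) with m(α_i) = c_i for every i, so c is indeed a codeword.


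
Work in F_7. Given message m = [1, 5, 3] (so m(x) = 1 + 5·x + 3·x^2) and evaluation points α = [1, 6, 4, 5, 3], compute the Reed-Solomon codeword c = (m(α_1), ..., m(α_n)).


c = [2, 6, 6, 3, 1]

Message polynomial: m(x) = 1 + 5·x + 3·x^2 (mod 7).
For each evaluation point α_i, compute m(α_i) mod 7:
  α_1 = 1: Horner steps 3 → 1 → 2, so m(1) = 2.
  α_2 = 6: Horner steps 3 → 2 → 6, so m(6) = 6.
  α_3 = 4: Horner steps 3 → 3 → 6, so m(4) = 6.
  α_4 = 5: Horner steps 3 → 6 → 3, so m(5) = 3.
  α_5 = 3: Horner steps 3 → 0 → 1, so m(3) = 1.
Codeword c = [2, 6, 6, 3, 1] ∈ F_7^5.


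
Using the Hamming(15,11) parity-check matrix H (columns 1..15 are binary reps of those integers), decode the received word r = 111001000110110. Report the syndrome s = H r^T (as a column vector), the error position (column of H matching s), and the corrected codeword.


s = (0, 1, 0, 0)^T, error position = 4, corrected codeword c = 111101000110110

Compute s = H r^T mod 2 one row at a time:
  s_1 = 0 + 0 + 1 + 1 + 0 + 1 + 1 + 0 = 4 ≡ 0 (mod 2).
  s_2 = 0 + 0 + 1 + 0 + 0 + 1 + 1 + 0 = 3 ≡ 1 (mod 2).
  s_3 = 1 + 1 + 1 + 0 + 1 + 1 + 1 + 0 = 6 ≡ 0 (mod 2).
  s_4 = 1 + 1 + 0 + 0 + 0 + 1 + 1 + 0 = 4 ≡ 0 (mod 2).
s = (0, 1, 0, 0)^T — this equals column 4 of H (binary 0100), so error is at position 4.
Correct: flip bit 4 of r = 111001000110110 to get c = 111101000110110.


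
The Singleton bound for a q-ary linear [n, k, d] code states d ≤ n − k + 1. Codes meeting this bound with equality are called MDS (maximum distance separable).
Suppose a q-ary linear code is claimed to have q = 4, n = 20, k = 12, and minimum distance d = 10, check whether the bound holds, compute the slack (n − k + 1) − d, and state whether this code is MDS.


Singleton RHS = n − k + 1 = 9, slack = -1, bound violated (no such code; not MDS).

Singleton bound: d ≤ n − k + 1.
Here n = 20, k = 12, so n − k + 1 = 9.
Given d = 10, check d ≤ 9: NO.
Slack = (n − k + 1) − d = -1.
The slack is negative: d = 10 exceeds n − k + 1 = 9 by 1, so the Singleton bound is violated and no linear [20, 12, 10]_4 code can exist. In particular it is not MDS (MDS requires d = n − k + 1 exactly).
Description: the claimed parameters are [20, 12, 10]_4; such a code would be impossible (violates the Singleton bound).


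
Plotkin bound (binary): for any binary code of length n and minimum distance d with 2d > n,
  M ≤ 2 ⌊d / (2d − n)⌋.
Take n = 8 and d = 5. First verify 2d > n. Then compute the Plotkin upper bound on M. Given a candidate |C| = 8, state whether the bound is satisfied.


Plotkin bound M ≤ 4; given |C| = 8 > bound (violated).

Check applicability: 2d = 10, n = 8.
2d − n = 2 > 0, so Plotkin applies.
Compute d/(2d−n) = 5/2 ≈ 2.5000.
⌊d/(2d−n)⌋ = 2.
Plotkin bound: M ≤ 2·2 = 4.
Given |C| = 8, check: VIOLATED.
This |C| is above the Plotkin bound, so no binary code with n = 8, d = 5 and 8 codewords exists.


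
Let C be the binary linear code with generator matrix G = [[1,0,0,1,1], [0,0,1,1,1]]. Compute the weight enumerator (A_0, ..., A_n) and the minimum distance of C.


Weight distribution: A_0 = 1, A_2 = 1, A_3 = 2. Minimum distance d = 2.

Enumerate all 2^2 = 4 messages m ∈ F_2^2.
For each, compute codeword c = mG in F_2^5, then tally its weight.
  m = 00 → c = 00000, weight = 0.
  m = 10 → c = 10011, weight = 3.
  m = 01 → c = 00111, weight = 3.
  m = 11 → c = 10100, weight = 2.
Tally weights:
  weight 0: 1 codewords.
  weight 2: 1 codewords.
  weight 3: 2 codewords.
Minimum distance d = smallest w > 0 with A_w > 0 = 2.
Sanity: Σ A_w = 4 = 2^2 = 4 ✓.


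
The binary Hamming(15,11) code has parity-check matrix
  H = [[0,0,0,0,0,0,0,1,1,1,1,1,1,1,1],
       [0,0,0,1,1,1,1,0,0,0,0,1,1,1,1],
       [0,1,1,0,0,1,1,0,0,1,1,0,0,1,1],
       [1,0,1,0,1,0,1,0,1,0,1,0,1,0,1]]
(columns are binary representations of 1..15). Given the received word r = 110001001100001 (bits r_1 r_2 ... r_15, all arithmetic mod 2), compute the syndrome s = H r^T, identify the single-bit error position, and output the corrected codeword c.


s = (1, 0, 0, 1)^T, error position = 9, corrected codeword c = 110001000100001

Compute s = H r^T mod 2 one row at a time:
  s_1 = 0 + 1 + 1 + 0 + 0 + 0 + 0 + 1 = 3 ≡ 1 (mod 2).
  s_2 = 0 + 0 + 1 + 0 + 0 + 0 + 0 + 1 = 2 ≡ 0 (mod 2).
  s_3 = 1 + 0 + 1 + 0 + 1 + 0 + 0 + 1 = 4 ≡ 0 (mod 2).
  s_4 = 1 + 0 + 0 + 0 + 1 + 0 + 0 + 1 = 3 ≡ 1 (mod 2).
s = (1, 0, 0, 1)^T — this equals column 9 of H (binary 1001), so error is at position 9.
Correct: flip bit 9 of r = 110001001100001 to get c = 110001000100001.


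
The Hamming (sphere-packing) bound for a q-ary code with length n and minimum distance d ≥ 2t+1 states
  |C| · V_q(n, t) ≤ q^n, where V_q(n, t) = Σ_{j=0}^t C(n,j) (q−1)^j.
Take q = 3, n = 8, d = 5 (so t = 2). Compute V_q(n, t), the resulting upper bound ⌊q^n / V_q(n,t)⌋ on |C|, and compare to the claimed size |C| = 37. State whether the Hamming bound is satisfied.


V_q(n, t) = 129, q^n = 6561, Hamming bound = 50, |C| = 37 ≤ bound (satisfied).

Step 1: Compute V_q(n, t) = Σ_{j=0}^2 C(n, j) (q−1)^j.
  j = 0: C(8,0)·(2)^0 = 1·1 = 1.
  j = 1: C(8,1)·(2)^1 = 8·2 = 16.
  j = 2: C(8,2)·(2)^2 = 28·4 = 112.
  V_q(n, t) = 1 + 16 + 112 = 129.
Step 2: q^n = 3^8 = 6561.
Step 3: Hamming bound ⌊q^n / V_q(n,t)⌋ = ⌊6561/129⌋ = 50.
Step 4: Compare |C| = 37 to 50: satisfied.
The claimed |C| lies below the Hamming bound.


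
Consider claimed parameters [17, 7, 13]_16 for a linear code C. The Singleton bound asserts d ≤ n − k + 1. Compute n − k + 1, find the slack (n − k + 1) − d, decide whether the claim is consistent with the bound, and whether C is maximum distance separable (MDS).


Singleton RHS = n − k + 1 = 11, slack = -2, bound violated (no such code; not MDS).

Singleton bound: d ≤ n − k + 1.
Here n = 17, k = 7, so n − k + 1 = 11.
Given d = 13, check d ≤ 11: NO.
Slack = (n − k + 1) − d = -2.
The slack is negative: d = 13 exceeds n − k + 1 = 11 by 2, so the Singleton bound is violated and no linear [17, 7, 13]_16 code can exist. In particular it is not MDS (MDS requires d = n − k + 1 exactly).
Description: the claimed parameters are [17, 7, 13]_16; such a code would be impossible (violates the Singleton bound).


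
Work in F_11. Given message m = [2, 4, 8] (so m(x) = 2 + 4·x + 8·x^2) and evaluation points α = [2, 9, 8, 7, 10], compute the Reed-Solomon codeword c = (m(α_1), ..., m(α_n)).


c = [9, 4, 7, 4, 6]

Message polynomial: m(x) = 2 + 4·x + 8·x^2 (mod 11).
For each evaluation point α_i, compute m(α_i) mod 11:
  α_1 = 2: Horner steps 8 → 9 → 9, so m(2) = 9.
  α_2 = 9: Horner steps 8 → 10 → 4, so m(9) = 4.
  α_3 = 8: Horner steps 8 → 2 → 7, so m(8) = 7.
  α_4 = 7: Horner steps 8 → 5 → 4, so m(7) = 4.
  α_5 = 10: Horner steps 8 → 7 → 6, so m(10) = 6.
Codeword c = [9, 4, 7, 4, 6] ∈ F_11^5.


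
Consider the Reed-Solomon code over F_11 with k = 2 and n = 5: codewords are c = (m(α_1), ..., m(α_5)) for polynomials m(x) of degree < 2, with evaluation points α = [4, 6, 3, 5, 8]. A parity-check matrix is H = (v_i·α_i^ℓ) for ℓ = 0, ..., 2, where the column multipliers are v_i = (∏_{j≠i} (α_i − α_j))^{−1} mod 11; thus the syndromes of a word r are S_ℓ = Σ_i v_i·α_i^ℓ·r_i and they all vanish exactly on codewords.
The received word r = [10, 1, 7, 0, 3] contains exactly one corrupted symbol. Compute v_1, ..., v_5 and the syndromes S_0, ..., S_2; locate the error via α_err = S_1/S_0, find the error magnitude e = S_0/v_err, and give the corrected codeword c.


S = (8, 2, 6), error at position 3, error magnitude e = 9, c = [10, 1, 9, 0, 3].

Step 1: column multipliers v_i = (∏_{j≠i}(α_i − α_j))^{−1} mod 11.
  i = 1 (α = 4): (4−6)(4−3)(4−5)(4−8) = (−2)·1·(−1)·(−4) = −8 ≡ 3, so v_1 = 3^{−1} = 4 (mod 11).
  i = 2 (α = 6): (6−4)(6−3)(6−5)(6−8) = 2·3·1·(−2) = −12 ≡ 10, so v_2 = 10^{−1} = 10 (mod 11).
  i = 3 (α = 3): (3−4)(3−6)(3−5)(3−8) = (−1)·(−3)·(−2)·(−5) = 30 ≡ 8, so v_3 = 8^{−1} = 7 (mod 11).
  i = 4 (α = 5): (5−4)(5−6)(5−3)(5−8) = 1·(−1)·2·(−3) = 6 ≡ 6, so v_4 = 6^{−1} = 2 (mod 11).
  i = 5 (α = 8): (8−4)(8−6)(8−3)(8−5) = 4·2·5·3 = 120 ≡ 10, so v_5 = 10^{−1} = 10 (mod 11).
  v = [4, 10, 7, 2, 10].
Step 2: syndromes of r = [10, 1, 7, 0, 3] (all sums mod 11).
  S_0 = Σ v_i r_i = 4·10 + 10·1 + 7·7 + 2·0 + 10·3 = 129 ≡ 8.
  S_1 = Σ v_i α_i r_i = 4·4·10 + 10·6·1 + 7·3·7 + 2·5·0 + 10·8·3 = 607 ≡ 2.
  α_i^2 mod 11 = [5, 3, 9, 3, 9].
  S_2 = Σ v_i α_i^2 r_i = 4·5·10 + 10·3·1 + 7·9·7 + 2·3·0 + 10·9·3 = 941 ≡ 6.
  S = (8, 2, 6) ≠ 0, so r is not a codeword (an error is present).
Step 3: locate the error. For a single error e at position i, S_ℓ = v_i·e·α_i^ℓ, so α_err = S_1/S_0.
  S_0^{−1} = 8^{−1} = 7 (mod 11), so α_err = 2·7 = 14 ≡ 3 = α_3. Error position i = 3.
  Consistency check: S_2/S_1 = 6·6 = 36 ≡ 3 = α_err ✓ (single-error assumption holds).
Step 4: error magnitude e = S_0/v_3 = S_0·∏_{j≠3}(α_3 − α_j) = 8·8 = 64 ≡ 9 (mod 11).
Step 5: correct position 3: c_3 = r_3 − e = 7 − 9 ≡ 9 (mod 11). Hence c = [10, 1, 9, 0, 3].
  Check: interpolating c through the α_i gives m(x) = 6 + 1·x (degree < 2) with m(α_i) = c_i for every i, so c is indeed a codeword.


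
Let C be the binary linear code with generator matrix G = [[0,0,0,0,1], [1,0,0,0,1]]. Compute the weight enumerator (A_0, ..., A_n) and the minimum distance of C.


Weight distribution: A_0 = 1, A_1 = 2, A_2 = 1. Minimum distance d = 1.

Enumerate all 2^2 = 4 messages m ∈ F_2^2.
For each, compute codeword c = mG in F_2^5, then tally its weight.
  m = 00 → c = 00000, weight = 0.
  m = 10 → c = 00001, weight = 1.
  m = 01 → c = 10001, weight = 2.
  m = 11 → c = 10000, weight = 1.
Tally weights:
  weight 0: 1 codewords.
  weight 1: 2 codewords.
  weight 2: 1 codewords.
Minimum distance d = smallest w > 0 with A_w > 0 = 1.
Sanity: Σ A_w = 4 = 2^2 = 4 ✓.


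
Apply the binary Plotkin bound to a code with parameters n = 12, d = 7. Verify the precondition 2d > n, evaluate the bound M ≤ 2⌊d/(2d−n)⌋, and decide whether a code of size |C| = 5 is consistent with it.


Plotkin bound M ≤ 6; given |C| = 5 ≤ bound (satisfied).

Check applicability: 2d = 14, n = 12.
2d − n = 2 > 0, so Plotkin applies.
Compute d/(2d−n) = 7/2 ≈ 3.5000.
⌊d/(2d−n)⌋ = 3.
Plotkin bound: M ≤ 2·3 = 6.
Given |C| = 5, check: satisfied.
This |C| is below the Plotkin bound.


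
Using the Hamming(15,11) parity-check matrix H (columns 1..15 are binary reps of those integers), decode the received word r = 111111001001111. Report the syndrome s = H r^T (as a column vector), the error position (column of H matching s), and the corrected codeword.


s = (1, 1, 1, 0)^T, error position = 14, corrected codeword c = 111111001001101

Compute s = H r^T mod 2 one row at a time:
  s_1 = 0 + 1 + 0 + 0 + 1 + 1 + 1 + 1 = 5 ≡ 1 (mod 2).
  s_2 = 1 + 1 + 1 + 0 + 1 + 1 + 1 + 1 = 7 ≡ 1 (mod 2).
  s_3 = 1 + 1 + 1 + 0 + 0 + 0 + 1 + 1 = 5 ≡ 1 (mod 2).
  s_4 = 1 + 1 + 1 + 0 + 1 + 0 + 1 + 1 = 6 ≡ 0 (mod 2).
s = (1, 1, 1, 0)^T — this equals column 14 of H (binary 1110), so error is at position 14.
Correct: flip bit 14 of r = 111111001001111 to get c = 111111001001101.


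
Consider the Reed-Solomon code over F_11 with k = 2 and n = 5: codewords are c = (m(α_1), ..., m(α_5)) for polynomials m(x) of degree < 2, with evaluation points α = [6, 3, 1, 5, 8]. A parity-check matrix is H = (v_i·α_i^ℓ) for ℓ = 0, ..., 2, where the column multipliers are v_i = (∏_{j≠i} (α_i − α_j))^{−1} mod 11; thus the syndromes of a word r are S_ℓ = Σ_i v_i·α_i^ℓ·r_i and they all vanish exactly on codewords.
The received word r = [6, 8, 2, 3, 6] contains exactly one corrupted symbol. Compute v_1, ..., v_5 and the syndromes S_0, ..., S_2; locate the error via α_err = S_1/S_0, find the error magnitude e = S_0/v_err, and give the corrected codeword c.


S = (5, 7, 1), error at position 5, error magnitude e = 5, c = [6, 8, 2, 3, 1].

Step 1: column multipliers v_i = (∏_{j≠i}(α_i − α_j))^{−1} mod 11.
  i = 1 (α = 6): (6−3)(6−1)(6−5)(6−8) = 3·5·1·(−2) = −30 ≡ 3, so v_1 = 3^{−1} = 4 (mod 11).
  i = 2 (α = 3): (3−6)(3−1)(3−5)(3−8) = (−3)·2·(−2)·(−5) = −60 ≡ 6, so v_2 = 6^{−1} = 2 (mod 11).
  i = 3 (α = 1): (1−6)(1−3)(1−5)(1−8) = (−5)·(−2)·(−4)·(−7) = 280 ≡ 5, so v_3 = 5^{−1} = 9 (mod 11).
  i = 4 (α = 5): (5−6)(5−3)(5−1)(5−8) = (−1)·2·4·(−3) = 24 ≡ 2, so v_4 = 2^{−1} = 6 (mod 11).
  i = 5 (α = 8): (8−6)(8−3)(8−1)(8−5) = 2·5·7·3 = 210 ≡ 1, so v_5 = 1^{−1} = 1 (mod 11).
  v = [4, 2, 9, 6, 1].
Step 2: syndromes of r = [6, 8, 2, 3, 6] (all sums mod 11).
  S_0 = Σ v_i r_i = 4·6 + 2·8 + 9·2 + 6·3 + 1·6 = 82 ≡ 5.
  S_1 = Σ v_i α_i r_i = 4·6·6 + 2·3·8 + 9·1·2 + 6·5·3 + 1·8·6 = 348 ≡ 7.
  α_i^2 mod 11 = [3, 9, 1, 3, 9].
  S_2 = Σ v_i α_i^2 r_i = 4·3·6 + 2·9·8 + 9·1·2 + 6·3·3 + 1·9·6 = 342 ≡ 1.
  S = (5, 7, 1) ≠ 0, so r is not a codeword (an error is present).
Step 3: locate the error. For a single error e at position i, S_ℓ = v_i·e·α_i^ℓ, so α_err = S_1/S_0.
  S_0^{−1} = 5^{−1} = 9 (mod 11), so α_err = 7·9 = 63 ≡ 8 = α_5. Error position i = 5.
  Consistency check: S_2/S_1 = 1·8 = 8 ≡ 8 = α_err ✓ (single-error assumption holds).
Step 4: error magnitude e = S_0/v_5 = S_0·∏_{j≠5}(α_5 − α_j) = 5·1 = 5 ≡ 5 (mod 11).
Step 5: correct position 5: c_5 = r_5 − e = 6 − 5 ≡ 1 (mod 11). Hence c = [6, 8, 2, 3, 1].
  Check: interpolating c through the α_i gives m(x) = 10 + 3·x (degree < 2) with m(α_i) = c_i for every i, so c is indeed a codeword.


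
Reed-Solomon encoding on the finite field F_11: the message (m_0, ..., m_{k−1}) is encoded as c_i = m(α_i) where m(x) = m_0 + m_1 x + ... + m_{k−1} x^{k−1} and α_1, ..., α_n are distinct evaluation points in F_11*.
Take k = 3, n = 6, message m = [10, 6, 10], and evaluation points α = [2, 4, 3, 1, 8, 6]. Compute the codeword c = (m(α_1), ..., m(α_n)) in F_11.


c = [7, 7, 8, 4, 5, 10]

Message polynomial: m(x) = 10 + 6·x + 10·x^2 (mod 11).
For each evaluation point α_i, compute m(α_i) mod 11:
  α_1 = 2: Horner steps 10 → 4 → 7, so m(2) = 7.
  α_2 = 4: Horner steps 10 → 2 → 7, so m(4) = 7.
  α_3 = 3: Horner steps 10 → 3 → 8, so m(3) = 8.
  α_4 = 1: Horner steps 10 → 5 → 4, so m(1) = 4.
  α_5 = 8: Horner steps 10 → 9 → 5, so m(8) = 5.
  α_6 = 6: Horner steps 10 → 0 → 10, so m(6) = 10.
Codeword c = [7, 7, 8, 4, 5, 10] ∈ F_11^6.


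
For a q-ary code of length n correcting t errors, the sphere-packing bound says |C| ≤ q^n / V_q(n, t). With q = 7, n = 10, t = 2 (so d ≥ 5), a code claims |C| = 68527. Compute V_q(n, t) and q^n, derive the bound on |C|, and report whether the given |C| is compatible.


V_q(n, t) = 1681, q^n = 282475249, Hamming bound = 168040, |C| = 68527 ≤ bound (satisfied).

Step 1: Compute V_q(n, t) = Σ_{j=0}^2 C(n, j) (q−1)^j.
  j = 0: C(10,0)·(6)^0 = 1·1 = 1.
  j = 1: C(10,1)·(6)^1 = 10·6 = 60.
  j = 2: C(10,2)·(6)^2 = 45·36 = 1620.
  V_q(n, t) = 1 + 60 + 1620 = 1681.
Step 2: q^n = 7^10 = 282475249.
Step 3: Hamming bound ⌊q^n / V_q(n,t)⌋ = ⌊282475249/1681⌋ = 168040.
Step 4: Compare |C| = 68527 to 168040: satisfied.
The claimed |C| lies below the Hamming bound.


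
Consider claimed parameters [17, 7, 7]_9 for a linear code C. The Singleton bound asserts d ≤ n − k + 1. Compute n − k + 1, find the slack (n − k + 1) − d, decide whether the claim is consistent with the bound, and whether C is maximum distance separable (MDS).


Singleton RHS = n − k + 1 = 11, slack = 4, bound satisfied, not MDS.

Singleton bound: d ≤ n − k + 1.
Here n = 17, k = 7, so n − k + 1 = 11.
Given d = 7, check d ≤ 11: YES.
Slack = (n − k + 1) − d = 4.
The code is NOT MDS (slack = 4 > 0).
Description: the claimed parameters are [17, 7, 7]_9; such a code would be non-MDS.


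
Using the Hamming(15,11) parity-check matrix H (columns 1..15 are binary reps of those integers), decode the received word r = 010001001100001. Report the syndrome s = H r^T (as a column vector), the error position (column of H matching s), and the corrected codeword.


s = (1, 0, 0, 0)^T, error position = 8, corrected codeword c = 010001011100001

Compute s = H r^T mod 2 one row at a time:
  s_1 = 0 + 1 + 1 + 0 + 0 + 0 + 0 + 1 = 3 ≡ 1 (mod 2).
  s_2 = 0 + 0 + 1 + 0 + 0 + 0 + 0 + 1 = 2 ≡ 0 (mod 2).
  s_3 = 1 + 0 + 1 + 0 + 1 + 0 + 0 + 1 = 4 ≡ 0 (mod 2).
  s_4 = 0 + 0 + 0 + 0 + 1 + 0 + 0 + 1 = 2 ≡ 0 (mod 2).
s = (1, 0, 0, 0)^T — this equals column 8 of H (binary 1000), so error is at position 8.
Correct: flip bit 8 of r = 010001001100001 to get c = 010001011100001.


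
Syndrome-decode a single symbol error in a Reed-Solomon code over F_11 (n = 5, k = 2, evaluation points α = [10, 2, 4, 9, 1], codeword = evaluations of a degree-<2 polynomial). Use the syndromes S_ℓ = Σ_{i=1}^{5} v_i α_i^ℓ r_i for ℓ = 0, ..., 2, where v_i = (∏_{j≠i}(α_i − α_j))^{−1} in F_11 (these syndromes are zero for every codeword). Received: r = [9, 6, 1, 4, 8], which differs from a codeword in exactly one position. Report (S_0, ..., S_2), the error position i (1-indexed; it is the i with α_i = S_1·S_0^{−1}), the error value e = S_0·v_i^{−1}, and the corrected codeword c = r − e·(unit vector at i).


S = (9, 7, 3), error at position 2, error magnitude e = 4, c = [9, 2, 1, 4, 8].

Step 1: column multipliers v_i = (∏_{j≠i}(α_i − α_j))^{−1} mod 11.
  i = 1 (α = 10): (10−2)(10−4)(10−9)(10−1) = 8·6·1·9 = 432 ≡ 3, so v_1 = 3^{−1} = 4 (mod 11).
  i = 2 (α = 2): (2−10)(2−4)(2−9)(2−1) = (−8)·(−2)·(−7)·1 = −112 ≡ 9, so v_2 = 9^{−1} = 5 (mod 11).
  i = 3 (α = 4): (4−10)(4−2)(4−9)(4−1) = (−6)·2·(−5)·3 = 180 ≡ 4, so v_3 = 4^{−1} = 3 (mod 11).
  i = 4 (α = 9): (9−10)(9−2)(9−4)(9−1) = (−1)·7·5·8 = −280 ≡ 6, so v_4 = 6^{−1} = 2 (mod 11).
  i = 5 (α = 1): (1−10)(1−2)(1−4)(1−9) = (−9)·(−1)·(−3)·(−8) = 216 ≡ 7, so v_5 = 7^{−1} = 8 (mod 11).
  v = [4, 5, 3, 2, 8].
Step 2: syndromes of r = [9, 6, 1, 4, 8] (all sums mod 11).
  S_0 = Σ v_i r_i = 4·9 + 5·6 + 3·1 + 2·4 + 8·8 = 141 ≡ 9.
  S_1 = Σ v_i α_i r_i = 4·10·9 + 5·2·6 + 3·4·1 + 2·9·4 + 8·1·8 = 568 ≡ 7.
  α_i^2 mod 11 = [1, 4, 5, 4, 1].
  S_2 = Σ v_i α_i^2 r_i = 4·1·9 + 5·4·6 + 3·5·1 + 2·4·4 + 8·1·8 = 267 ≡ 3.
  S = (9, 7, 3) ≠ 0, so r is not a codeword (an error is present).
Step 3: locate the error. For a single error e at position i, S_ℓ = v_i·e·α_i^ℓ, so α_err = S_1/S_0.
  S_0^{−1} = 9^{−1} = 5 (mod 11), so α_err = 7·5 = 35 ≡ 2 = α_2. Error position i = 2.
  Consistency check: S_2/S_1 = 3·8 = 24 ≡ 2 = α_err ✓ (single-error assumption holds).
Step 4: error magnitude e = S_0/v_2 = S_0·∏_{j≠2}(α_2 − α_j) = 9·9 = 81 ≡ 4 (mod 11).
Step 5: correct position 2: c_2 = r_2 − e = 6 − 4 ≡ 2 (mod 11). Hence c = [9, 2, 1, 4, 8].
  Check: interpolating c through the α_i gives m(x) = 3 + 5·x (degree < 2) with m(α_i) = c_i for every i, so c is indeed a codeword.


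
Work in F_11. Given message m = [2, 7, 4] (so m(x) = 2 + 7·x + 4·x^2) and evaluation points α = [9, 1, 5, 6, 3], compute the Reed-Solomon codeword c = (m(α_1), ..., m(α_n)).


c = [4, 2, 5, 1, 4]

Message polynomial: m(x) = 2 + 7·x + 4·x^2 (mod 11).
For each evaluation point α_i, compute m(α_i) mod 11:
  α_1 = 9: Horner steps 4 → 10 → 4, so m(9) = 4.
  α_2 = 1: Horner steps 4 → 0 → 2, so m(1) = 2.
  α_3 = 5: Horner steps 4 → 5 → 5, so m(5) = 5.
  α_4 = 6: Horner steps 4 → 9 → 1, so m(6) = 1.
  α_5 = 3: Horner steps 4 → 8 → 4, so m(3) = 4.
Codeword c = [4, 2, 5, 1, 4] ∈ F_11^5.


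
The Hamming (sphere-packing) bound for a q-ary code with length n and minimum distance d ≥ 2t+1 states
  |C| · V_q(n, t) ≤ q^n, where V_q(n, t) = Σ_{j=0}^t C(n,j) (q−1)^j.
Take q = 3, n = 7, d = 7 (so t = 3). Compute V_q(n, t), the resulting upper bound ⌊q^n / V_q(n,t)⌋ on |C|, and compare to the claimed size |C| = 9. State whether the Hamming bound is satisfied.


V_q(n, t) = 379, q^n = 2187, Hamming bound = 5, |C| = 9 > bound (violated).

Step 1: Compute V_q(n, t) = Σ_{j=0}^3 C(n, j) (q−1)^j.
  j = 0: C(7,0)·(2)^0 = 1·1 = 1.
  j = 1: C(7,1)·(2)^1 = 7·2 = 14.
  j = 2: C(7,2)·(2)^2 = 21·4 = 84.
  j = 3: C(7,3)·(2)^3 = 35·8 = 280.
  V_q(n, t) = 1 + 14 + 84 + 280 = 379.
Step 2: q^n = 3^7 = 2187.
Step 3: Hamming bound ⌊q^n / V_q(n,t)⌋ = ⌊2187/379⌋ = 5.
Step 4: Compare |C| = 9 to 5: violated.
The claimed |C| lies above the Hamming bound, so no 3-ary code of length 7 with d ≥ 7 can have 9 codewords.


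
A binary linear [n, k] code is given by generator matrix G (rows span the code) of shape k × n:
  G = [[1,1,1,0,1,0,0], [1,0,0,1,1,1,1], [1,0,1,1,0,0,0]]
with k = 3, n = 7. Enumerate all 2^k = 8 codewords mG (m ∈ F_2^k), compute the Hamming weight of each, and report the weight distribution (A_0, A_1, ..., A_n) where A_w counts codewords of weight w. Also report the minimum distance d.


Weight distribution: A_0 = 1, A_3 = 2, A_4 = 3, A_5 = 2. Minimum distance d = 3.

Enumerate all 2^3 = 8 messages m ∈ F_2^3.
For each, compute codeword c = mG in F_2^7, then tally its weight.
  m = 000 → c = 0000000, weight = 0.
  m = 100 → c = 1110100, weight = 4.
  m = 010 → c = 1001111, weight = 5.
  m = 110 → c = 0111011, weight = 5.
  m = 001 → c = 1011000, weight = 3.
  m = 101 → c = 0101100, weight = 3.
  m = 011 → c = 0010111, weight = 4.
  m = 111 → c = 1100011, weight = 4.
Tally weights:
  weight 0: 1 codewords.
  weight 3: 2 codewords.
  weight 4: 3 codewords.
  weight 5: 2 codewords.
Minimum distance d = smallest w > 0 with A_w > 0 = 3.
Sanity: Σ A_w = 8 = 2^3 = 8 ✓.


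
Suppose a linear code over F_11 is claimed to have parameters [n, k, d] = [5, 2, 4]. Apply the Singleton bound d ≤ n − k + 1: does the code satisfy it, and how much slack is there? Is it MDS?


Singleton RHS = n − k + 1 = 4, slack = 0, bound satisfied, MDS.

Singleton bound: d ≤ n − k + 1.
Here n = 5, k = 2, so n − k + 1 = 4.
Given d = 4, check d ≤ 4: YES.
Slack = (n − k + 1) − d = 0.
The code is MDS (slack = 0).
Description: the claimed parameters are [5, 2, 4]_11; such a code would be MDS (meets Singleton bound).


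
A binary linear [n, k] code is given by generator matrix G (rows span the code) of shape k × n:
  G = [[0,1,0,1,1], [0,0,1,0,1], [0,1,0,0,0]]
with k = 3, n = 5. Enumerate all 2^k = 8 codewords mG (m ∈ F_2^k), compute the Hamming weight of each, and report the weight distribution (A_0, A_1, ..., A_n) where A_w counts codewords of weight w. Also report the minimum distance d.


Weight distribution: A_0 = 1, A_1 = 1, A_2 = 3, A_3 = 3. Minimum distance d = 1.

Enumerate all 2^3 = 8 messages m ∈ F_2^3.
For each, compute codeword c = mG in F_2^5, then tally its weight.
  m = 000 → c = 00000, weight = 0.
  m = 100 → c = 01011, weight = 3.
  m = 010 → c = 00101, weight = 2.
  m = 110 → c = 01110, weight = 3.
  m = 001 → c = 01000, weight = 1.
  m = 101 → c = 00011, weight = 2.
  m = 011 → c = 01101, weight = 3.
  m = 111 → c = 00110, weight = 2.
Tally weights:
  weight 0: 1 codewords.
  weight 1: 1 codewords.
  weight 2: 3 codewords.
  weight 3: 3 codewords.
Minimum distance d = smallest w > 0 with A_w > 0 = 1.
Sanity: Σ A_w = 8 = 2^3 = 8 ✓.


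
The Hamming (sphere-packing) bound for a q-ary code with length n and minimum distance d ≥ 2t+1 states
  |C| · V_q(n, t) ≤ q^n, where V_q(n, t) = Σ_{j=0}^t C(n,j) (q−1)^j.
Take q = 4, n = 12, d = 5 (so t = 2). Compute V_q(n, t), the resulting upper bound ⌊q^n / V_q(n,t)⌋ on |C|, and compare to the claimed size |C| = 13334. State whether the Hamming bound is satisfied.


V_q(n, t) = 631, q^n = 16777216, Hamming bound = 26588, |C| = 13334 ≤ bound (satisfied).

Step 1: Compute V_q(n, t) = Σ_{j=0}^2 C(n, j) (q−1)^j.
  j = 0: C(12,0)·(3)^0 = 1·1 = 1.
  j = 1: C(12,1)·(3)^1 = 12·3 = 36.
  j = 2: C(12,2)·(3)^2 = 66·9 = 594.
  V_q(n, t) = 1 + 36 + 594 = 631.
Step 2: q^n = 4^12 = 16777216.
Step 3: Hamming bound ⌊q^n / V_q(n,t)⌋ = ⌊16777216/631⌋ = 26588.
Step 4: Compare |C| = 13334 to 26588: satisfied.
The claimed |C| lies below the Hamming bound.


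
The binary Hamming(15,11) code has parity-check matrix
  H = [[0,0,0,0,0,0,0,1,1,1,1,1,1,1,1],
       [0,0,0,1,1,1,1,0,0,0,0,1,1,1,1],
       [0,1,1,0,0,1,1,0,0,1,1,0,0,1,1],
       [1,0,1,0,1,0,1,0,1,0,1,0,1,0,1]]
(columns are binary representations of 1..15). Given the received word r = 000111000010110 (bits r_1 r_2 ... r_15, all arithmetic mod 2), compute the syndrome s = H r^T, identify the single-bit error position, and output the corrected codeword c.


s = (1, 1, 1, 1)^T, error position = 15, corrected codeword c = 000111000010111

Compute s = H r^T mod 2 one row at a time:
  s_1 = 0 + 0 + 0 + 1 + 0 + 1 + 1 + 0 = 3 ≡ 1 (mod 2).
  s_2 = 1 + 1 + 1 + 0 + 0 + 1 + 1 + 0 = 5 ≡ 1 (mod 2).
  s_3 = 0 + 0 + 1 + 0 + 0 + 1 + 1 + 0 = 3 ≡ 1 (mod 2).
  s_4 = 0 + 0 + 1 + 0 + 0 + 1 + 1 + 0 = 3 ≡ 1 (mod 2).
s = (1, 1, 1, 1)^T — this equals column 15 of H (binary 1111), so error is at position 15.
Correct: flip bit 15 of r = 000111000010110 to get c = 000111000010111.


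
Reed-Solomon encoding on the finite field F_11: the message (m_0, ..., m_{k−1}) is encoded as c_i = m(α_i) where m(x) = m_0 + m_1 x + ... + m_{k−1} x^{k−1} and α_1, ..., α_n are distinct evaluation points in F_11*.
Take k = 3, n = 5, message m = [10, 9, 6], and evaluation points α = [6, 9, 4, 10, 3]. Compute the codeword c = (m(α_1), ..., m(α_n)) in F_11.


c = [5, 5, 10, 7, 3]

Message polynomial: m(x) = 10 + 9·x + 6·x^2 (mod 11).
For each evaluation point α_i, compute m(α_i) mod 11:
  α_1 = 6: Horner steps 6 → 1 → 5, so m(6) = 5.
  α_2 = 9: Horner steps 6 → 8 → 5, so m(9) = 5.
  α_3 = 4: Horner steps 6 → 0 → 10, so m(4) = 10.
  α_4 = 10: Horner steps 6 → 3 → 7, so m(10) = 7.
  α_5 = 3: Horner steps 6 → 5 → 3, so m(3) = 3.
Codeword c = [5, 5, 10, 7, 3] ∈ F_11^5.


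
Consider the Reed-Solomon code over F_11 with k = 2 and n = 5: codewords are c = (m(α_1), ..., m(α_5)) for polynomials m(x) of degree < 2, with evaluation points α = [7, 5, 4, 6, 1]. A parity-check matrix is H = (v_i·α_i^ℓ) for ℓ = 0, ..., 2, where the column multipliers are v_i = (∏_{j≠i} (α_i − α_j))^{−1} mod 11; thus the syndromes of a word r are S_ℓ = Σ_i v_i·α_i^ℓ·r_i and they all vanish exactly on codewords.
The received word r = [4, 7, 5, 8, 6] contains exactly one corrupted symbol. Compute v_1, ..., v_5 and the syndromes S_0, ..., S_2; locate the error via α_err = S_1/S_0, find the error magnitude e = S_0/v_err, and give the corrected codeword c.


S = (9, 1, 5), error at position 2, error magnitude e = 6, c = [4, 1, 5, 8, 6].

Step 1: column multipliers v_i = (∏_{j≠i}(α_i − α_j))^{−1} mod 11.
  i = 1 (α = 7): (7−5)(7−4)(7−6)(7−1) = 2·3·1·6 = 36 ≡ 3, so v_1 = 3^{−1} = 4 (mod 11).
  i = 2 (α = 5): (5−7)(5−4)(5−6)(5−1) = (−2)·1·(−1)·4 = 8 ≡ 8, so v_2 = 8^{−1} = 7 (mod 11).
  i = 3 (α = 4): (4−7)(4−5)(4−6)(4−1) = (−3)·(−1)·(−2)·3 = −18 ≡ 4, so v_3 = 4^{−1} = 3 (mod 11).
  i = 4 (α = 6): (6−7)(6−5)(6−4)(6−1) = (−1)·1·2·5 = −10 ≡ 1, so v_4 = 1^{−1} = 1 (mod 11).
  i = 5 (α = 1): (1−7)(1−5)(1−4)(1−6) = (−6)·(−4)·(−3)·(−5) = 360 ≡ 8, so v_5 = 8^{−1} = 7 (mod 11).
  v = [4, 7, 3, 1, 7].
Step 2: syndromes of r = [4, 7, 5, 8, 6] (all sums mod 11).
  S_0 = Σ v_i r_i = 4·4 + 7·7 + 3·5 + 1·8 + 7·6 = 130 ≡ 9.
  S_1 = Σ v_i α_i r_i = 4·7·4 + 7·5·7 + 3·4·5 + 1·6·8 + 7·1·6 = 507 ≡ 1.
  α_i^2 mod 11 = [5, 3, 5, 3, 1].
  S_2 = Σ v_i α_i^2 r_i = 4·5·4 + 7·3·7 + 3·5·5 + 1·3·8 + 7·1·6 = 368 ≡ 5.
  S = (9, 1, 5) ≠ 0, so r is not a codeword (an error is present).
Step 3: locate the error. For a single error e at position i, S_ℓ = v_i·e·α_i^ℓ, so α_err = S_1/S_0.
  S_0^{−1} = 9^{−1} = 5 (mod 11), so α_err = 1·5 = 5 ≡ 5 = α_2. Error position i = 2.
  Consistency check: S_2/S_1 = 5·1 = 5 ≡ 5 = α_err ✓ (single-error assumption holds).
Step 4: error magnitude e = S_0/v_2 = S_0·∏_{j≠2}(α_2 − α_j) = 9·8 = 72 ≡ 6 (mod 11).
Step 5: correct position 2: c_2 = r_2 − e = 7 − 6 ≡ 1 (mod 11). Hence c = [4, 1, 5, 8, 6].
  Check: interpolating c through the α_i gives m(x) = 10 + 7·x (degree < 2) with m(α_i) = c_i for every i, so c is indeed a codeword.
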